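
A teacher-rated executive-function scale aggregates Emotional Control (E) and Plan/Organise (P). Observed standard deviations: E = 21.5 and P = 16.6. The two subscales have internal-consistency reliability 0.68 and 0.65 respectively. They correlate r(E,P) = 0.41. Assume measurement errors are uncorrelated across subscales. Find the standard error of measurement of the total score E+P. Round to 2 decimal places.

15.63

Var(total) = 737.81 + 292.658 = 1030.47.
True-score variance = 493.444 + 292.658 = 786.102, so reliability = 0.7629.
Error variance = 1030.47 − 786.102 = 244.366; SEM = √244.366 = 15.63.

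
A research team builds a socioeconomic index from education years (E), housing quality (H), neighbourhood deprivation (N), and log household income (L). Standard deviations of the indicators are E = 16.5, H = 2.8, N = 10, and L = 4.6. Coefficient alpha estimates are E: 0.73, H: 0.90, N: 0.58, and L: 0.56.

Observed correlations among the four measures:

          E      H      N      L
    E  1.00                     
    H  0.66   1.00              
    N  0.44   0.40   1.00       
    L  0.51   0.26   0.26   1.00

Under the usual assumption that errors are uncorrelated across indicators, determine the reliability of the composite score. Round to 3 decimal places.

0.830

Var(E+H+N+L) = 16.5² + 2.8² + 10² + 4.6² + 2·[16.5·2.8·0.66 + 16.5·10·0.44 + 16.5·4.6·0.51 + 2.8·10·0.40 + 2.8·4.6·0.26 + 10·4.6·0.26] = 401.25 + 336.62 = 737.87.
With uncorrelated errors the cross-covariances are all true-score covariance, so they carry over unchanged; only the diagonal terms shrink to ρᵢσᵢ².
True-score variance = [16.5²·0.73 + 2.8²·0.90 + 10²·0.58 + 4.6²·0.56] + 336.62 = 275.648 + 336.62 = 612.268.
Reliability = 612.268 / 737.87 = 0.830.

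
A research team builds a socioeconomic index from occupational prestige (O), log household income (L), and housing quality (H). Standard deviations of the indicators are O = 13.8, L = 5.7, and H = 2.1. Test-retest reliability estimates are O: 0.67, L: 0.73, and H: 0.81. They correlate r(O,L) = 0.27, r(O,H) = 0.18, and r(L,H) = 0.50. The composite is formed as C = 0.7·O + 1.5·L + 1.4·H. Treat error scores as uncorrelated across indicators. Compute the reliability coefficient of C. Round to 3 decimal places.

Var(C) = 0.7²·13.8² + 1.5²·5.7² + 1.4²·2.1² + 2·[1.05·13.8·5.7·0.27 + 0.98·13.8·2.1·0.18 + 2.1·5.7·2.1·0.50] = 175.062 + 79.9614 = 255.023.
Under uncorrelated errors the observed covariances equal the true-score covariances, so only the own-variance terms attenuate.
True-score variance = [0.7²·13.8²·0.67 + 1.5²·5.7²·0.73 + 1.4²·2.1²·0.81] + 79.9614 = 122.888 + 79.9614 = 202.849.
Reliability = 202.849 / 255.023 = 0.795.

0.795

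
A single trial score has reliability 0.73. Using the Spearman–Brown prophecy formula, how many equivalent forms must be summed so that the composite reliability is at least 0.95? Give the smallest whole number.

8

k ≥ ρ*(1−ρ₁)/(ρ₁(1−ρ*)) = 0.95·0.27 / (0.73·0.05) = 7.027.
Smallest integer k = 8.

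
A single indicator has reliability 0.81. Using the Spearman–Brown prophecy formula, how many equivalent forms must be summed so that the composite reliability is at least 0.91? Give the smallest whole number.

3

k ≥ ρ*(1−ρ₁)/(ρ₁(1−ρ*)) = 0.91·0.19 / (0.81·0.09) = 2.372.
Smallest integer k = 3.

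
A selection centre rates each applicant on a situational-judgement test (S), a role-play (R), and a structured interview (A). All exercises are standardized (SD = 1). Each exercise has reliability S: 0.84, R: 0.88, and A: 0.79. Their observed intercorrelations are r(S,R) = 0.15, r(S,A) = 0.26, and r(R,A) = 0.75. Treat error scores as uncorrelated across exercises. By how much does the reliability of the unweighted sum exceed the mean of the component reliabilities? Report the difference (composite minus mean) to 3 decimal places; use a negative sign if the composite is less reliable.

Var(sum) = 3 + 2.32 = 5.32; true-score variance = 2.51 + 2.32 = 4.83; composite reliability = 0.9079.
Mean component reliability = 0.8367.
Difference = 0.9079 − 0.8367 = 0.071.

0.071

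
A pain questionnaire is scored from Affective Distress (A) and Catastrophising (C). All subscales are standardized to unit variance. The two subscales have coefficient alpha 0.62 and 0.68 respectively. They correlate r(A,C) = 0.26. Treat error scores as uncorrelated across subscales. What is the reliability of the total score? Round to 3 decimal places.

0.722

Var(A+C) = 2 + 2·[0.26] = 2 + 0.52 = 2.52.
Because errors are independent across components, Cov(Tᵢ,Tⱼ) = Cov(Xᵢ,Xⱼ); the off-diagonal part of the true-score variance is the same as above.
True-score variance = [0.62 + 0.68] + 0.52 = 1.3 + 0.52 = 1.82.
Reliability = 1.82 / 2.52 = 0.722.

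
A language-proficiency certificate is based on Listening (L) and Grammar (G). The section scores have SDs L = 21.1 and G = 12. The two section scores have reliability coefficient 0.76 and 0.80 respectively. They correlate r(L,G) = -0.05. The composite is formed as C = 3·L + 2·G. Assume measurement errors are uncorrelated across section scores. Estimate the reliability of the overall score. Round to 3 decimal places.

Var(C) = 3²·21.1² + 2²·12² + 2·[6·21.1·12·(-0.05)] = 4582.89 − 151.92 = 4430.97.
Under uncorrelated errors the observed covariances equal the true-score covariances, so only the own-variance terms attenuate.
True-score variance = [3²·21.1²·0.76 + 2²·12²·0.80] − 151.92 = 3506.04 − 151.92 = 3354.12.
Reliability = 3354.12 / 4430.97 = 0.757.

0.757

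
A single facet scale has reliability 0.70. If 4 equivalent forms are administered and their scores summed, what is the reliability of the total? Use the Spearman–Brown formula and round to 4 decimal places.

0.9032

ρ_k = kρ / (1 + (k−1)ρ) = 4·0.70 / (1 + 3·0.70) = 2.800 / 3.100 = 0.9032.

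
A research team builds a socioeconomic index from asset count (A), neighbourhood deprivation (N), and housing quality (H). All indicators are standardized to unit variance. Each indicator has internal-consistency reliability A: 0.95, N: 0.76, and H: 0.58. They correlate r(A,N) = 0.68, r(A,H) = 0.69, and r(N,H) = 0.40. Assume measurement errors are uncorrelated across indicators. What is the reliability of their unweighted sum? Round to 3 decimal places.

Var(A+N+H) = 3 + 2·[0.68 + 0.69 + 0.40] = 3 + 3.54 = 6.54.
Because errors are independent across components, Cov(Tᵢ,Tⱼ) = Cov(Xᵢ,Xⱼ); the off-diagonal part of the true-score variance is the same as above.
True-score variance = [0.95 + 0.76 + 0.58] + 3.54 = 2.29 + 3.54 = 5.83.
Reliability = 5.83 / 6.54 = 0.891.

0.891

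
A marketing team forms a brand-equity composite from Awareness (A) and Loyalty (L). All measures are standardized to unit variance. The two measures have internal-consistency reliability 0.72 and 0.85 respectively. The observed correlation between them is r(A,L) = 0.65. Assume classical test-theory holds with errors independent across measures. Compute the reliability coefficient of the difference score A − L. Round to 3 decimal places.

0.386

Var(A−L) = 1 + 1 − 2·0.65 = 2 − 1.3 = 0.7.
Because errors are independent across components, Cov(Tᵢ,Tⱼ) = Cov(Xᵢ,Xⱼ); the off-diagonal part of the true-score variance is the same as above.
True-score variance = [0.72 + 0.85] − 1.3 = 1.57 − 1.3 = 0.27.
Reliability = 0.27 / 0.7 = 0.386.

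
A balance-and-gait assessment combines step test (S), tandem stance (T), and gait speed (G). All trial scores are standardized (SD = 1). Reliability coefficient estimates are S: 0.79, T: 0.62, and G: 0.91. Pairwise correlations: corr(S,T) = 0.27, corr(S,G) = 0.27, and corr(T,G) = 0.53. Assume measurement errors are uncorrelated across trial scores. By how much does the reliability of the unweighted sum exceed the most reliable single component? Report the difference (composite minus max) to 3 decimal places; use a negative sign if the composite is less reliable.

-0.042

Var(sum) = 3 + 2.14 = 5.14; true-score variance = 2.32 + 2.14 = 4.46; composite reliability = 0.8677.
Max component reliability = 0.9100.
Difference = 0.8677 − 0.9100 = -0.042.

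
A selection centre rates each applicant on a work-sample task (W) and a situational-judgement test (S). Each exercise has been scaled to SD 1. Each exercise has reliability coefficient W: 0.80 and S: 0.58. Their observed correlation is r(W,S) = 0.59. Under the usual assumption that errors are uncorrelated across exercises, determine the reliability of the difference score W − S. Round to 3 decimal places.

Var(W−S) = 1 + 1 − 2·0.59 = 2 − 1.18 = 0.82.
Under uncorrelated errors the observed covariances equal the true-score covariances, so only the own-variance terms attenuate.
True-score variance = [0.80 + 0.58] − 1.18 = 1.38 − 1.18 = 0.2.
Reliability = 0.2 / 0.82 = 0.244.

0.244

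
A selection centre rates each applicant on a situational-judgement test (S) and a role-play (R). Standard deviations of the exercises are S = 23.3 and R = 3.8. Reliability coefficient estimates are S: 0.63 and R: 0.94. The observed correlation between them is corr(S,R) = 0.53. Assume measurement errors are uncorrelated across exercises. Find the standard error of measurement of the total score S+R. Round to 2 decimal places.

14.20

Var(total) = 557.33 + 93.8524 = 651.182.
True-score variance = 355.594 + 93.8524 = 449.447, so reliability = 0.6902.
Error variance = 651.182 − 449.447 = 201.736; SEM = √201.736 = 14.20.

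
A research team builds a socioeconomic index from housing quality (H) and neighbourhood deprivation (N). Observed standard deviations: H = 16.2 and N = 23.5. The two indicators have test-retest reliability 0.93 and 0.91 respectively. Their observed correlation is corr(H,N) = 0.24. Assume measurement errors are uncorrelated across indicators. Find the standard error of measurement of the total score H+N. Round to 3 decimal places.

8.251

Var(total) = 814.69 + 182.736 = 997.426.
True-score variance = 746.617 + 182.736 = 929.353, so reliability = 0.9318.
Error variance = 997.426 − 929.353 = 68.0733; SEM = √68.0733 = 8.251.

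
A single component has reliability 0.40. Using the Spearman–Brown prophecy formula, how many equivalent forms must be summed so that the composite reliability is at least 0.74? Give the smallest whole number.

5

k ≥ ρ*(1−ρ₁)/(ρ₁(1−ρ*)) = 0.74·0.60 / (0.40·0.26) = 4.269.
Smallest integer k = 5.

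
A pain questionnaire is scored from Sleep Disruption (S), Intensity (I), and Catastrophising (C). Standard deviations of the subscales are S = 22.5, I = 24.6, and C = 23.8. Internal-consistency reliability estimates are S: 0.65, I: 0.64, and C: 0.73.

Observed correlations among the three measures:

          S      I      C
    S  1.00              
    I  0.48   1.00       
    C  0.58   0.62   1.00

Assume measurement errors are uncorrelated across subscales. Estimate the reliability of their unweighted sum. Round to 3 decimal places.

Var(S+I+C) = 22.5² + 24.6² + 23.8² + 2·[22.5·24.6·0.48 + 22.5·23.8·0.58 + 24.6·23.8·0.62] = 1677.85 + 1878.54 = 3556.39.
Because errors are independent across components, Cov(Tᵢ,Tⱼ) = Cov(Xᵢ,Xⱼ); the off-diagonal part of the true-score variance is the same as above.
True-score variance = [22.5²·0.65 + 24.6²·0.64 + 23.8²·0.73] + 1878.54 = 1129.87 + 1878.54 = 3008.4.
Reliability = 3008.4 / 3556.39 = 0.846.

0.846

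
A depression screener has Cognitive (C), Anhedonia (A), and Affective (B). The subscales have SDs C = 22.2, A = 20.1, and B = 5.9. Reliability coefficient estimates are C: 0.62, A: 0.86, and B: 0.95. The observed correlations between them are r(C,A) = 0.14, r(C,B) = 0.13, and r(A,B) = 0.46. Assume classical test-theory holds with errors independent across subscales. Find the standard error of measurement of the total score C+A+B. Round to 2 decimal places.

Var(total) = 931.66 + 268.099 = 1199.76.
True-score variance = 686.079 + 268.099 = 954.178, so reliability = 0.7953.
Error variance = 1199.76 − 954.178 = 245.581; SEM = √245.581 = 15.67.

15.67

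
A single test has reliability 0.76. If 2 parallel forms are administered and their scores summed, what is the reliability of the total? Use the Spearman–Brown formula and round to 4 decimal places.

0.8636

ρ_k = kρ / (1 + (k−1)ρ) = 2·0.76 / (1 + 1·0.76) = 1.520 / 1.760 = 0.8636.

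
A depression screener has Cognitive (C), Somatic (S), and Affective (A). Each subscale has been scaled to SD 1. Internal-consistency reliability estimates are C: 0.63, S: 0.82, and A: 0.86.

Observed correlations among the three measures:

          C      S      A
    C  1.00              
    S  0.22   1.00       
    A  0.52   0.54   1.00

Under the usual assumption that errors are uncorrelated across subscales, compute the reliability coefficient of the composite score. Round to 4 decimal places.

0.8759

Var(C+S+A) = 3 + 2·[0.22 + 0.52 + 0.54] = 3 + 2.56 = 5.56.
Because errors are independent across components, Cov(Tᵢ,Tⱼ) = Cov(Xᵢ,Xⱼ); the off-diagonal part of the true-score variance is the same as above.
True-score variance = [0.63 + 0.82 + 0.86] + 2.56 = 2.31 + 2.56 = 4.87.
Reliability = 4.87 / 5.56 = 0.8759.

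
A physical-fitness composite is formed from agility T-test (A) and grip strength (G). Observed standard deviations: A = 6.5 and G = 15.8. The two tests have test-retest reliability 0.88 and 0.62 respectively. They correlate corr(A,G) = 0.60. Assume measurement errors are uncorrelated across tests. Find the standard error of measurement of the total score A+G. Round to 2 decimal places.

10.00

Var(total) = 291.89 + 123.24 = 415.13.
True-score variance = 191.957 + 123.24 = 315.197, so reliability = 0.7593.
Error variance = 415.13 − 315.197 = 99.9332; SEM = √99.9332 = 10.00.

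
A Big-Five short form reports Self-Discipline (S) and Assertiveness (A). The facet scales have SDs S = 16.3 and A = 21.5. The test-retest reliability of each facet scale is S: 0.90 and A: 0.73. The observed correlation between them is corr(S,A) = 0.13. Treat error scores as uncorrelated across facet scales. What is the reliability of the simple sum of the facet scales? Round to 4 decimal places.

0.8152

Var(S+A) = 16.3² + 21.5² + 2·[16.3·21.5·0.13] = 727.94 + 91.117 = 819.057.
Because errors are independent across components, Cov(Tᵢ,Tⱼ) = Cov(Xᵢ,Xⱼ); the off-diagonal part of the true-score variance is the same as above.
True-score variance = [16.3²·0.90 + 21.5²·0.73] + 91.117 = 576.563 + 91.117 = 667.68.
Reliability = 667.68 / 819.057 = 0.8152.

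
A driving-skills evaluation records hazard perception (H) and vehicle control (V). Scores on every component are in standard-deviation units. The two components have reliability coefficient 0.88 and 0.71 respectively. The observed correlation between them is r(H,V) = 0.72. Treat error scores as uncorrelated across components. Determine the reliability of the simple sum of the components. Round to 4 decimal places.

0.8808

Var(H+V) = 2 + 2·[0.72] = 2 + 1.44 = 3.44.
With uncorrelated errors the cross-covariances are all true-score covariance, so they carry over unchanged; only the diagonal terms shrink to ρᵢσᵢ².
True-score variance = [0.88 + 0.71] + 1.44 = 1.59 + 1.44 = 3.03.
Reliability = 3.03 / 3.44 = 0.8808.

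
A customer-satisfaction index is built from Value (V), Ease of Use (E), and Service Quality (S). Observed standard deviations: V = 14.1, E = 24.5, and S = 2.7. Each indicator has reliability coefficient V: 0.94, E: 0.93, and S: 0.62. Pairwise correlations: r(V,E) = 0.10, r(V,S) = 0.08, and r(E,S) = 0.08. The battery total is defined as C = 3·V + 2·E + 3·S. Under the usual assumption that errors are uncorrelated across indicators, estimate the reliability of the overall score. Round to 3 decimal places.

0.937

Var(C) = 3²·14.1² + 2²·24.5² + 3²·2.7² + 2·[6·14.1·24.5·0.10 + 9·14.1·2.7·0.08 + 6·24.5·2.7·0.08] = 4255.9 + 532.865 = 4788.76.
Under uncorrelated errors the observed covariances equal the true-score covariances, so only the own-variance terms attenuate.
True-score variance = [3²·14.1²·0.94 + 2²·24.5²·0.93 + 3²·2.7²·0.62] + 532.865 = 3955.54 + 532.865 = 4488.41.
Reliability = 4488.41 / 4788.76 = 0.937.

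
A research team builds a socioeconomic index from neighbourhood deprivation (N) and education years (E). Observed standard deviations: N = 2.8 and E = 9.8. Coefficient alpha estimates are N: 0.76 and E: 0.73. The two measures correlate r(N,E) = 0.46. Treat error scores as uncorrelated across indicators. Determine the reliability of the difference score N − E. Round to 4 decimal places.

Var(N−E) = 2.8² + 9.8² − 2·2.8·9.8·0.46 = 103.88 − 25.2448 = 78.6352.
Under uncorrelated errors the observed covariances equal the true-score covariances, so only the own-variance terms attenuate.
True-score variance = [2.8²·0.76 + 9.8²·0.73] − 25.2448 = 76.0676 − 25.2448 = 50.8228.
Reliability = 50.8228 / 78.6352 = 0.6463.

0.6463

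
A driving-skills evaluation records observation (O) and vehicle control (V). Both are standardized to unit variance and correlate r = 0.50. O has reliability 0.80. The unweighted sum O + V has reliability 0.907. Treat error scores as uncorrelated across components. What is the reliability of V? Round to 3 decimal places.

Var(O+V) = 2 + 2·0.50 = 3.000.
True-score variance = ρ_O + ρ_V + 2·0.50, so 0.907 = (0.80 + ρ_V + 1.00) / 3.000.
ρ_V = 0.907·3.000 − 0.80 − 1.00 = 0.921.

0.921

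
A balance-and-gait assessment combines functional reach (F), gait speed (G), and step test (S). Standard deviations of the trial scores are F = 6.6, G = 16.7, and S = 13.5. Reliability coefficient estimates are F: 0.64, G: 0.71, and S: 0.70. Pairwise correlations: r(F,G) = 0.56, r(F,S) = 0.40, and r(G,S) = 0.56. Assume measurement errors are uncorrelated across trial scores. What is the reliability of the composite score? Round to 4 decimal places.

Var(F+G+S) = 6.6² + 16.7² + 13.5² + 2·[6.6·16.7·0.56 + 6.6·13.5·0.40 + 16.7·13.5·0.56] = 504.7 + 447.23 = 951.93.
Because errors are independent across components, Cov(Tᵢ,Tⱼ) = Cov(Xᵢ,Xⱼ); the off-diagonal part of the true-score variance is the same as above.
True-score variance = [6.6²·0.64 + 16.7²·0.71 + 13.5²·0.70] + 447.23 = 353.465 + 447.23 = 800.696.
Reliability = 800.696 / 951.93 = 0.8411.

0.8411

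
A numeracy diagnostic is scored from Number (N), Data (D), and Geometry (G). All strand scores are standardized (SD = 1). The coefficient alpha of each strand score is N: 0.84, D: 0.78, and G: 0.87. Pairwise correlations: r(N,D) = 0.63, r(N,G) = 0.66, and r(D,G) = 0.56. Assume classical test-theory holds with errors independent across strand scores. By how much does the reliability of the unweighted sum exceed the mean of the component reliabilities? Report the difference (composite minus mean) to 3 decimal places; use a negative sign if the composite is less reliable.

0.094

Var(sum) = 3 + 3.7 = 6.7; true-score variance = 2.49 + 3.7 = 6.19; composite reliability = 0.9239.
Mean component reliability = 0.8300.
Difference = 0.9239 − 0.8300 = 0.094.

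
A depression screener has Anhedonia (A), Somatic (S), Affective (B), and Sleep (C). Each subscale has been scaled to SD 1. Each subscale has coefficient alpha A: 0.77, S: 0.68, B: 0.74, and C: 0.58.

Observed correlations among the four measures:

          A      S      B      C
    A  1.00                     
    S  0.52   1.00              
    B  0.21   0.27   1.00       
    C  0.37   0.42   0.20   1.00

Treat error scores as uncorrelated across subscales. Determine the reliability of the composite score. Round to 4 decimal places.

Var(A+S+B+C) = 4 + 2·[0.52 + 0.21 + 0.37 + 0.27 + 0.42 + 0.20] = 4 + 3.98 = 7.98.
Because errors are independent across components, Cov(Tᵢ,Tⱼ) = Cov(Xᵢ,Xⱼ); the off-diagonal part of the true-score variance is the same as above.
True-score variance = [0.77 + 0.68 + 0.74 + 0.58] + 3.98 = 2.77 + 3.98 = 6.75.
Reliability = 6.75 / 7.98 = 0.8459.

0.8459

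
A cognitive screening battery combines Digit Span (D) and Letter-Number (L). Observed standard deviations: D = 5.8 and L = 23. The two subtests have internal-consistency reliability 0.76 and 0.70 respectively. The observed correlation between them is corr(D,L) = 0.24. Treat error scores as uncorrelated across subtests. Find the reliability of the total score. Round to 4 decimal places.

Var(D+L) = 5.8² + 23² + 2·[5.8·23·0.24] = 562.64 + 64.032 = 626.672.
Under uncorrelated errors the observed covariances equal the true-score covariances, so only the own-variance terms attenuate.
True-score variance = [5.8²·0.76 + 23²·0.70] + 64.032 = 395.866 + 64.032 = 459.898.
Reliability = 459.898 / 626.672 = 0.7339.

0.7339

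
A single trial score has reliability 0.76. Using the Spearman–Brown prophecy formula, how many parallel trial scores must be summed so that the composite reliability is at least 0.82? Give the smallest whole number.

2

k ≥ ρ*(1−ρ₁)/(ρ₁(1−ρ*)) = 0.82·0.24 / (0.76·0.18) = 1.439.
Smallest integer k = 2.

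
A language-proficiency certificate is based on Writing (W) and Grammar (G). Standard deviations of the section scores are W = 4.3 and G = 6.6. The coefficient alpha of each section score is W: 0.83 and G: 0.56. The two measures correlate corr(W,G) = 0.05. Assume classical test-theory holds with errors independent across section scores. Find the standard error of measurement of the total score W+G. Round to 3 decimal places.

4.723

Var(total) = 62.05 + 2.838 = 64.888.
True-score variance = 39.7403 + 2.838 = 42.5783, so reliability = 0.6562.
Error variance = 64.888 − 42.5783 = 22.3097; SEM = √22.3097 = 4.723.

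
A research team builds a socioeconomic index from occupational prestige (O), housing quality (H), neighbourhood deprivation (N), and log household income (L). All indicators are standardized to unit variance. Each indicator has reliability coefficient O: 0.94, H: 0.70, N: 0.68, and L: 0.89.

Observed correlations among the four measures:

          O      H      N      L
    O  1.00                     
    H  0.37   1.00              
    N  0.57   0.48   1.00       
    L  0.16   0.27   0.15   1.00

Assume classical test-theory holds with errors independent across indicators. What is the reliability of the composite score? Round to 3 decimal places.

Var(O+H+N+L) = 4 + 2·[0.37 + 0.57 + 0.16 + 0.48 + 0.27 + 0.15] = 4 + 4 = 8.
Under uncorrelated errors the observed covariances equal the true-score covariances, so only the own-variance terms attenuate.
True-score variance = [0.94 + 0.70 + 0.68 + 0.89] + 4 = 3.21 + 4 = 7.21.
Reliability = 7.21 / 8 = 0.901.

0.901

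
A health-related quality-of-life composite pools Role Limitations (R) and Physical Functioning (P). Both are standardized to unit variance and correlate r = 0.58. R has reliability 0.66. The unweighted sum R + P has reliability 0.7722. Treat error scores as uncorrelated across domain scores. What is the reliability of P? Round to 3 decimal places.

0.620

Var(R+P) = 2 + 2·0.58 = 3.160.
True-score variance = ρ_R + ρ_P + 2·0.58, so 0.7722 = (0.66 + ρ_P + 1.16) / 3.160.
ρ_P = 0.7722·3.160 − 0.66 − 1.16 = 0.620.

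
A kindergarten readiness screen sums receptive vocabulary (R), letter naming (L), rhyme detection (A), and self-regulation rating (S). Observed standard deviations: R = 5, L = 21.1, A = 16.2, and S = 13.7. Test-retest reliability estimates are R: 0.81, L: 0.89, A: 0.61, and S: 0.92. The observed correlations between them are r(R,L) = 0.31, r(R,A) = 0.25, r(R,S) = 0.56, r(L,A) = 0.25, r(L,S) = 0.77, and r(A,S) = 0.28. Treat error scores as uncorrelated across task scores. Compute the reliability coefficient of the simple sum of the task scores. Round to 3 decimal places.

Var(R+L+A+S) = 5² + 21.1² + 16.2² + 13.7² + 2·[5·21.1·0.31 + 5·16.2·0.25 + 5·13.7·0.56 + 21.1·16.2·0.25 + 21.1·13.7·0.77 + 16.2·13.7·0.28] = 920.34 + 922.994 = 1843.33.
Under uncorrelated errors the observed covariances equal the true-score covariances, so only the own-variance terms attenuate.
True-score variance = [5²·0.81 + 21.1²·0.89 + 16.2²·0.61 + 13.7²·0.92] + 922.994 = 749.25 + 922.994 = 1672.24.
Reliability = 1672.24 / 1843.33 = 0.907.

0.907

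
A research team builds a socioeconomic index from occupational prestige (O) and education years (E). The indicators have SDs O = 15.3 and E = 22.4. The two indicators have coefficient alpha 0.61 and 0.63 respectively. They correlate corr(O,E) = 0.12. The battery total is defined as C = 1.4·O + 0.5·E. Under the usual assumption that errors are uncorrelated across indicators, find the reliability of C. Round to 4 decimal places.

Var(C) = 1.4²·15.3² + 0.5²·22.4² + 2·[0.7·15.3·22.4·0.12] = 584.256 + 57.577 = 641.833.
With uncorrelated errors the cross-covariances are all true-score covariance, so they carry over unchanged; only the diagonal terms shrink to ρᵢσᵢ².
True-score variance = [1.4²·15.3²·0.61 + 0.5²·22.4²·0.63] + 57.577 = 358.905 + 57.577 = 416.482.
Reliability = 416.482 / 641.833 = 0.6489.

0.6489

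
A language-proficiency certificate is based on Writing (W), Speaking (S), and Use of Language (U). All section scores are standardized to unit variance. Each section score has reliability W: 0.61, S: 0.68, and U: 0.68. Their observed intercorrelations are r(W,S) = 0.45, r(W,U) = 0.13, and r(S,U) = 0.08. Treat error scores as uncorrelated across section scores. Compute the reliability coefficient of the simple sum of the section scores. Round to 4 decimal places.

Var(W+S+U) = 3 + 2·[0.45 + 0.13 + 0.08] = 3 + 1.32 = 4.32.
Because errors are independent across components, Cov(Tᵢ,Tⱼ) = Cov(Xᵢ,Xⱼ); the off-diagonal part of the true-score variance is the same as above.
True-score variance = [0.61 + 0.68 + 0.68] + 1.32 = 1.97 + 1.32 = 3.29.
Reliability = 3.29 / 4.32 = 0.7616.

0.7616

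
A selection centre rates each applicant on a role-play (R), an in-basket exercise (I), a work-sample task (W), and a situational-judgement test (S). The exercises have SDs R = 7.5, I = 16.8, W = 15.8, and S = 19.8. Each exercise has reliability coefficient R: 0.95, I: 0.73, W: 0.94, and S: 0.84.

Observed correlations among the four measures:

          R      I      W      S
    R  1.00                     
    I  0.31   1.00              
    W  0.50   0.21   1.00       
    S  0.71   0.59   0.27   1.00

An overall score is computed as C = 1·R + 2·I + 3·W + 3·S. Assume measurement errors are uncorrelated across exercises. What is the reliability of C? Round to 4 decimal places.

Var(C) = 7.5² + 2²·16.8² + 3²·15.8² + 3²·19.8² + 2·[2·7.5·16.8·0.31 + 3·7.5·15.8·0.50 + 3·7.5·19.8·0.71 + 6·16.8·15.8·0.21 + 6·16.8·19.8·0.59 + 9·15.8·19.8·0.27] = 6960.33 + 5688.75 = 12649.1.
Because errors are independent across components, Cov(Tᵢ,Tⱼ) = Cov(Xᵢ,Xⱼ); the off-diagonal part of the true-score variance is the same as above.
True-score variance = [7.5²·0.95 + 2²·16.8²·0.73 + 3²·15.8²·0.94 + 3²·19.8²·0.84] + 5688.75 = 5953.36 + 5688.75 = 11642.1.
Reliability = 11642.1 / 12649.1 = 0.9204.

0.9204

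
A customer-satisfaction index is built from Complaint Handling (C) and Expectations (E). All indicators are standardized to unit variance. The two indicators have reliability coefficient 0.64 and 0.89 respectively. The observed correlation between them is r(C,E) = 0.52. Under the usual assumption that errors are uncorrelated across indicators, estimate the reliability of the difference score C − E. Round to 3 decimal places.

Var(C−E) = 1 + 1 − 2·0.52 = 2 − 1.04 = 0.96.
Because errors are independent across components, Cov(Tᵢ,Tⱼ) = Cov(Xᵢ,Xⱼ); the off-diagonal part of the true-score variance is the same as above.
True-score variance = [0.64 + 0.89] − 1.04 = 1.53 − 1.04 = 0.49.
Reliability = 0.49 / 0.96 = 0.510.

0.510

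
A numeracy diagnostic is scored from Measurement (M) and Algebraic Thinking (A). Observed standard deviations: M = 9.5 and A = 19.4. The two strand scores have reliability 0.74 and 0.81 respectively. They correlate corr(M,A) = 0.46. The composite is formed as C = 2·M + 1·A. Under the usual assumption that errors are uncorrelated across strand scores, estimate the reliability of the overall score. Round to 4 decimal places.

0.8464

Var(C) = 2²·9.5² + 19.4² + 2·[2·9.5·19.4·0.46] = 737.36 + 339.112 = 1076.47.
Under uncorrelated errors the observed covariances equal the true-score covariances, so only the own-variance terms attenuate.
True-score variance = [2²·9.5²·0.74 + 19.4²·0.81] + 339.112 = 571.992 + 339.112 = 911.104.
Reliability = 911.104 / 1076.47 = 0.8464.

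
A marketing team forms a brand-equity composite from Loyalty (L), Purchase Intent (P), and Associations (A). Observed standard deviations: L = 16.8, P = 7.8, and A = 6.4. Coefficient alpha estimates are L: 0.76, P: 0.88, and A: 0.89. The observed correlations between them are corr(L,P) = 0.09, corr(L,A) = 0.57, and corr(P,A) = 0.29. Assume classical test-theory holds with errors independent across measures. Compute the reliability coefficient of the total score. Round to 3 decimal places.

Var(L+P+A) = 16.8² + 7.8² + 6.4² + 2·[16.8·7.8·0.09 + 16.8·6.4·0.57 + 7.8·6.4·0.29] = 384.04 + 175.114 = 559.154.
Because errors are independent across components, Cov(Tᵢ,Tⱼ) = Cov(Xᵢ,Xⱼ); the off-diagonal part of the true-score variance is the same as above.
True-score variance = [16.8²·0.76 + 7.8²·0.88 + 6.4²·0.89] + 175.114 = 304.496 + 175.114 = 479.61.
Reliability = 479.61 / 559.154 = 0.858.

0.858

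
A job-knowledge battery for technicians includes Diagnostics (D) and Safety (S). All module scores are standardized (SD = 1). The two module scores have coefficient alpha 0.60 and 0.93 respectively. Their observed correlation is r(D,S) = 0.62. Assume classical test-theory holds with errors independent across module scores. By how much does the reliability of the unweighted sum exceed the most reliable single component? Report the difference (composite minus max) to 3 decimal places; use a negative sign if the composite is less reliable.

Var(sum) = 2 + 1.24 = 3.24; true-score variance = 1.53 + 1.24 = 2.77; composite reliability = 0.8549.
Max component reliability = 0.9300.
Difference = 0.8549 − 0.9300 = -0.075.

-0.075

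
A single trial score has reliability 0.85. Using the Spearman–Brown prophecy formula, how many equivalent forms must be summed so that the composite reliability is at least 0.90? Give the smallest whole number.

2

k ≥ ρ*(1−ρ₁)/(ρ₁(1−ρ*)) = 0.90·0.15 / (0.85·0.10) = 1.588.
Smallest integer k = 2.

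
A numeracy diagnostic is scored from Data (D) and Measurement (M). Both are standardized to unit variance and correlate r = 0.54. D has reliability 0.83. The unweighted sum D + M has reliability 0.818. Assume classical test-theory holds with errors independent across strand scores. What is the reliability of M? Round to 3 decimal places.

0.609

Var(D+M) = 2 + 2·0.54 = 3.080.
True-score variance = ρ_D + ρ_M + 2·0.54, so 0.818 = (0.83 + ρ_M + 1.08) / 3.080.
ρ_M = 0.818·3.080 − 0.83 − 1.08 = 0.609.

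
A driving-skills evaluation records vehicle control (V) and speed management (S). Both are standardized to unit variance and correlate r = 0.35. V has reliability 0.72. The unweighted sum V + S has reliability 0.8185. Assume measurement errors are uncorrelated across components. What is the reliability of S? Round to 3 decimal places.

0.790

Var(V+S) = 2 + 2·0.35 = 2.700.
True-score variance = ρ_V + ρ_S + 2·0.35, so 0.8185 = (0.72 + ρ_S + 0.70) / 2.700.
ρ_S = 0.8185·2.700 − 0.72 − 0.70 = 0.790.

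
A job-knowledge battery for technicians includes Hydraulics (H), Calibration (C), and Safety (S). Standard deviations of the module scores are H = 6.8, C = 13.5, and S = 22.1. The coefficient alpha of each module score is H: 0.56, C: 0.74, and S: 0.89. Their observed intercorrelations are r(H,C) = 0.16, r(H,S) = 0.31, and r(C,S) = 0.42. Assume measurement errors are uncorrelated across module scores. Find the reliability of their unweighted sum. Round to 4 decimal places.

Var(H+C+S) = 6.8² + 13.5² + 22.1² + 2·[6.8·13.5·0.16 + 6.8·22.1·0.31 + 13.5·22.1·0.42] = 716.9 + 373.164 = 1090.06.
Under uncorrelated errors the observed covariances equal the true-score covariances, so only the own-variance terms attenuate.
True-score variance = [6.8²·0.56 + 13.5²·0.74 + 22.1²·0.89] + 373.164 = 595.444 + 373.164 = 968.608.
Reliability = 968.608 / 1090.06 = 0.8886.

0.8886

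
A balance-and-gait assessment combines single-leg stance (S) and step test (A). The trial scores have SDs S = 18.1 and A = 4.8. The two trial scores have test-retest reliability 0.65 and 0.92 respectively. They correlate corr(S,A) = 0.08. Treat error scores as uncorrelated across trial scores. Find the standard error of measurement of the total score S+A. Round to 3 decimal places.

10.794

Var(total) = 350.65 + 13.9008 = 364.551.
True-score variance = 234.143 + 13.9008 = 248.044, so reliability = 0.6804.
Error variance = 364.551 − 248.044 = 116.507; SEM = √116.507 = 10.794.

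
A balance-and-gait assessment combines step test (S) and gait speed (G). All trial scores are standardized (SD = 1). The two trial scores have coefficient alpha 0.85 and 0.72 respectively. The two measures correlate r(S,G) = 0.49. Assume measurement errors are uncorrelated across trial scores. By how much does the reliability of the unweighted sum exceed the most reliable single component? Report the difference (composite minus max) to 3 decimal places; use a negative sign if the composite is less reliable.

Var(sum) = 2 + 0.98 = 2.98; true-score variance = 1.57 + 0.98 = 2.55; composite reliability = 0.8557.
Max component reliability = 0.8500.
Difference = 0.8557 − 0.8500 = 0.006.

0.006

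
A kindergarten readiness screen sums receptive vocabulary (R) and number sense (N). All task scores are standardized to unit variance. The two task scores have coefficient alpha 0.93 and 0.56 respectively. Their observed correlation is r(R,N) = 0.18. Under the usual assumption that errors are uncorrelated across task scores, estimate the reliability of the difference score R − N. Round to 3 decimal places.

Var(R−N) = 1 + 1 − 2·0.18 = 2 − 0.36 = 1.64.
Because errors are independent across components, Cov(Tᵢ,Tⱼ) = Cov(Xᵢ,Xⱼ); the off-diagonal part of the true-score variance is the same as above.
True-score variance = [0.93 + 0.56] − 0.36 = 1.49 − 0.36 = 1.13.
Reliability = 1.13 / 1.64 = 0.689.

0.689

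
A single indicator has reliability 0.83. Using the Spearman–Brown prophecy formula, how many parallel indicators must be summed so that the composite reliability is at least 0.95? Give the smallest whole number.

4

k ≥ ρ*(1−ρ₁)/(ρ₁(1−ρ*)) = 0.95·0.17 / (0.83·0.05) = 3.892.
Smallest integer k = 4.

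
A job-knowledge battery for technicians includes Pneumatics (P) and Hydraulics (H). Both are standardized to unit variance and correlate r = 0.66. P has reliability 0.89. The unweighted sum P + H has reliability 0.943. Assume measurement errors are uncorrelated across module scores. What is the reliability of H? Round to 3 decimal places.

Var(P+H) = 2 + 2·0.66 = 3.320.
True-score variance = ρ_P + ρ_H + 2·0.66, so 0.943 = (0.89 + ρ_H + 1.32) / 3.320.
ρ_H = 0.943·3.320 − 0.89 − 1.32 = 0.921.

0.921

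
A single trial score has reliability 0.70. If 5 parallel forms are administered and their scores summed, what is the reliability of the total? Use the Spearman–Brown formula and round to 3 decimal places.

ρ_k = kρ / (1 + (k−1)ρ) = 5·0.70 / (1 + 4·0.70) = 3.500 / 3.800 = 0.921.

0.921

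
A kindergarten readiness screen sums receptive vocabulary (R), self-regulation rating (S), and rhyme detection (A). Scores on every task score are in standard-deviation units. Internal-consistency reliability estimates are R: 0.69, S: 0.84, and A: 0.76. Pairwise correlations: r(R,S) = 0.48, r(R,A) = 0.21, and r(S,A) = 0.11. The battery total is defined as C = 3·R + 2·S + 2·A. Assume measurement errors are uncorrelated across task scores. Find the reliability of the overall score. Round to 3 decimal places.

Var(C) = 3² + 2² + 2² + 2·[6·0.48 + 6·0.21 + 4·0.11] = 17 + 9.16 = 26.16.
Because errors are independent across components, Cov(Tᵢ,Tⱼ) = Cov(Xᵢ,Xⱼ); the off-diagonal part of the true-score variance is the same as above.
True-score variance = [3²·0.69 + 2²·0.84 + 2²·0.76] + 9.16 = 12.61 + 9.16 = 21.77.
Reliability = 21.77 / 26.16 = 0.832.

0.832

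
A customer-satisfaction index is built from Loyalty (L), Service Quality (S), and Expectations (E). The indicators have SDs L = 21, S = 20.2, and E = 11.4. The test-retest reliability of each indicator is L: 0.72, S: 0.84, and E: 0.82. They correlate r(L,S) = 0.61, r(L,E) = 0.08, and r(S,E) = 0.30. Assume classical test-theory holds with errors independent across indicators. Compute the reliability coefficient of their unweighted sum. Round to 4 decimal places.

0.8732

Var(L+S+E) = 21² + 20.2² + 11.4² + 2·[21·20.2·0.61 + 21·11.4·0.08 + 20.2·11.4·0.30] = 979 + 693.996 = 1673.
With uncorrelated errors the cross-covariances are all true-score covariance, so they carry over unchanged; only the diagonal terms shrink to ρᵢσᵢ².
True-score variance = [21²·0.72 + 20.2²·0.84 + 11.4²·0.82] + 693.996 = 766.841 + 693.996 = 1460.84.
Reliability = 1460.84 / 1673 = 0.8732.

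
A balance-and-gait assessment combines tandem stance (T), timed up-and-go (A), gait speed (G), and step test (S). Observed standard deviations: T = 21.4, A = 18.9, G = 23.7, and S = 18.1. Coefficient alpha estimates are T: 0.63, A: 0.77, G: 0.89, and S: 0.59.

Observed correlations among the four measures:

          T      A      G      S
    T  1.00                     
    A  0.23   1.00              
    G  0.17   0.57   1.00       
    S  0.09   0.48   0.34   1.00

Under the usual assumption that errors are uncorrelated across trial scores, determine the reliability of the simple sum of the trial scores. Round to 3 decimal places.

0.863

Var(T+A+G+S) = 21.4² + 18.9² + 23.7² + 18.1² + 2·[21.4·18.9·0.23 + 21.4·23.7·0.17 + 21.4·18.1·0.09 + 18.9·23.7·0.57 + 18.9·18.1·0.48 + 23.7·18.1·0.34] = 1704.47 + 1558.96 = 3263.43.
Because errors are independent across components, Cov(Tᵢ,Tⱼ) = Cov(Xᵢ,Xⱼ); the off-diagonal part of the true-score variance is the same as above.
True-score variance = [21.4²·0.63 + 18.9²·0.77 + 23.7²·0.89 + 18.1²·0.59] + 1558.96 = 1256.76 + 1558.96 = 2815.72.
Reliability = 2815.72 / 3263.43 = 0.863.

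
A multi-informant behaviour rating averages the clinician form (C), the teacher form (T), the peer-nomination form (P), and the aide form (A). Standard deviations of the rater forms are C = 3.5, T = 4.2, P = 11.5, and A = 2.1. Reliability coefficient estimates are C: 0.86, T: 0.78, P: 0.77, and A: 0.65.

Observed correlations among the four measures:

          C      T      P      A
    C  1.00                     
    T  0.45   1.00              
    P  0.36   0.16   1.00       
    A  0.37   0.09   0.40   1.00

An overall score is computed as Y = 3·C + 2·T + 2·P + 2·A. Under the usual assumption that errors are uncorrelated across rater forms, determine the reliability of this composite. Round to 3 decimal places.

Var(Y) = 3²·3.5² + 2²·4.2² + 2²·11.5² + 2²·2.1² + 2·[6·3.5·4.2·0.45 + 6·3.5·11.5·0.36 + 6·3.5·2.1·0.37 + 4·4.2·11.5·0.16 + 4·4.2·2.1·0.09 + 4·11.5·2.1·0.40] = 727.45 + 431.348 = 1158.8.
Under uncorrelated errors the observed covariances equal the true-score covariances, so only the own-variance terms attenuate.
True-score variance = [3²·3.5²·0.86 + 2²·4.2²·0.78 + 2²·11.5²·0.77 + 2²·2.1²·0.65] + 431.348 = 568.648 + 431.348 = 999.996.
Reliability = 999.996 / 1158.8 = 0.863.

0.863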